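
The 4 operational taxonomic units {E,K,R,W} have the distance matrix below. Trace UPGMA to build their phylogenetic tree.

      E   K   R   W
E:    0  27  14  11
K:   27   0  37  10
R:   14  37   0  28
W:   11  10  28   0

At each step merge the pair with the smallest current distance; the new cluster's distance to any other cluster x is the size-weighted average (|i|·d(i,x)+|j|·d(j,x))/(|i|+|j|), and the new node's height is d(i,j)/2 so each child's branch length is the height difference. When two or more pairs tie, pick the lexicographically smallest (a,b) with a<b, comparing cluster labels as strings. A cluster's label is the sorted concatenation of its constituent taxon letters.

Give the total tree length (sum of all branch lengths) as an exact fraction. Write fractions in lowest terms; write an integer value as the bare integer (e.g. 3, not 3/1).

1. join K+W (d=10) ⇒ KW; edges |K|=5, |W|=5
  updated: d(E,KW)=19, d(KW,R)=65/2
2. join E+R (d=14) ⇒ ER; edges |E|=7, |R|=7
  updated: d(ER,KW)=103/4
3. join ER+KW (d=103/4) ⇒ EKRW; edges |ER|=47/8, |KW|=63/8
final tree: ((E:7,R:7):47/8,(K:5,W:5):63/8)
total length: 151/4

151/4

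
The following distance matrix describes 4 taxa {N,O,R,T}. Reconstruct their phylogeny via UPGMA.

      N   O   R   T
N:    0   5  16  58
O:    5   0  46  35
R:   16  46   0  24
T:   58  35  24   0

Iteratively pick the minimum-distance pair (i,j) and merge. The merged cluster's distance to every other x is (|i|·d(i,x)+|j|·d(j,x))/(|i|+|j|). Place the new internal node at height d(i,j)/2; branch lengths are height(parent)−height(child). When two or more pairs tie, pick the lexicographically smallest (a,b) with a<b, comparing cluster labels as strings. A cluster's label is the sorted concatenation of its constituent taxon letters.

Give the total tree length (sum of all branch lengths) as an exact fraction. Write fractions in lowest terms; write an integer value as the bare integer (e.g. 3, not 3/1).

step 1: merge (N,O) at d=5; branch lengths N→5/2, O→5/2; new cluster NO
  updated: d(NO,R)=31, d(NO,T)=93/2
step 2: merge (R,T) at d=24; branch lengths R→12, T→12; new cluster RT
  updated: d(NO,RT)=155/4
step 3: merge (NO,RT) at d=155/4; branch lengths NO→135/8, RT→59/8; new cluster NORT
final tree: ((N:5/2,O:5/2):135/8,(R:12,T:12):59/8)
total length: 213/4

213/4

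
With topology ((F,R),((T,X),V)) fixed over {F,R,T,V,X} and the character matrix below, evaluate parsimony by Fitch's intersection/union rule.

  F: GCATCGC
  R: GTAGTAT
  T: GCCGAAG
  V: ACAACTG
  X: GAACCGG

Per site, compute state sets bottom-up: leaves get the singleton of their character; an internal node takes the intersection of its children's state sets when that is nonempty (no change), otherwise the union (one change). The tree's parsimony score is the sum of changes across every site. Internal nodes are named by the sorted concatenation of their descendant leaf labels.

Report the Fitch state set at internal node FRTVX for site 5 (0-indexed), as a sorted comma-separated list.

site 0, node FR: F={G} ∩ R={G} → {G} (+0)
site 0, node TX: T={G} ∩ X={G} → {G} (+0)
site 0, node TVX: TX={G} ∪ V={A} → {A,G} (+1)
site 0, node FRTVX: FR={G} ∩ TVX={A,G} → {G} (+0)
site 1, node FR: F={C} ∪ R={T} → {C,T} (+1)
site 1, node TX: T={C} ∪ X={A} → {A,C} (+1)
site 1, node TVX: TX={A,C} ∩ V={C} → {C} (+0)
site 1, node FRTVX: FR={C,T} ∩ TVX={C} → {C} (+0)
site 2, node FR: F={A} ∩ R={A} → {A} (+0)
site 2, node TX: T={C} ∪ X={A} → {A,C} (+1)
site 2, node TVX: TX={A,C} ∩ V={A} → {A} (+0)
site 2, node FRTVX: FR={A} ∩ TVX={A} → {A} (+0)
site 3, node FR: F={T} ∪ R={G} → {G,T} (+1)
site 3, node TX: T={G} ∪ X={C} → {C,G} (+1)
site 3, node TVX: TX={C,G} ∪ V={A} → {A,C,G} (+1)
site 3, node FRTVX: FR={G,T} ∩ TVX={A,C,G} → {G} (+0)
site 4, node FR: F={C} ∪ R={T} → {C,T} (+1)
site 4, node TX: T={A} ∪ X={C} → {A,C} (+1)
site 4, node TVX: TX={A,C} ∩ V={C} → {C} (+0)
site 4, node FRTVX: FR={C,T} ∩ TVX={C} → {C} (+0)
site 5, node FR: F={G} ∪ R={A} → {A,G} (+1)
site 5, node TX: T={A} ∪ X={G} → {A,G} (+1)
site 5, node TVX: TX={A,G} ∪ V={T} → {A,G,T} (+1)
site 5, node FRTVX: FR={A,G} ∩ TVX={A,G,T} → {A,G} (+0)
site 6, node FR: F={C} ∪ R={T} → {C,T} (+1)
site 6, node TX: T={G} ∩ X={G} → {G} (+0)
site 6, node TVX: TX={G} ∩ V={G} → {G} (+0)
site 6, node FRTVX: FR={C,T} ∪ TVX={G} → {C,G,T} (+1)
per-site changes: [1, 2, 1, 3, 2, 3, 2]; total = 14

A,G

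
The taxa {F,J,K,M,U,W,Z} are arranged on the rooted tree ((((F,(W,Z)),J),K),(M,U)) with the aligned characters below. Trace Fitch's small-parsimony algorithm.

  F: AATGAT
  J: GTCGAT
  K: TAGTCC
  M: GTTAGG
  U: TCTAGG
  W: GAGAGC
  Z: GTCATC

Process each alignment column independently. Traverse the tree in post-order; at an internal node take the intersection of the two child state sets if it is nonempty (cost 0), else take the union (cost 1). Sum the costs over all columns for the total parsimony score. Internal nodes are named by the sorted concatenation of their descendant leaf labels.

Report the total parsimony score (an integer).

site 0, node WZ: W={G} ∩ Z={G} → {G} (+0)
site 0, node FWZ: F={A} ∪ WZ={G} → {A,G} (+1)
site 0, node FJWZ: FWZ={A,G} ∩ J={G} → {G} (+0)
site 0, node FJKWZ: FJWZ={G} ∪ K={T} → {G,T} (+1)
site 0, node MU: M={G} ∪ U={T} → {G,T} (+1)
site 0, node FJKMUWZ: FJKWZ={G,T} ∩ MU={G,T} → {G,T} (+0)
site 1, node WZ: W={A} ∪ Z={T} → {A,T} (+1)
site 1, node FWZ: F={A} ∩ WZ={A,T} → {A} (+0)
site 1, node FJWZ: FWZ={A} ∪ J={T} → {A,T} (+1)
site 1, node FJKWZ: FJWZ={A,T} ∩ K={A} → {A} (+0)
site 1, node MU: M={T} ∪ U={C} → {C,T} (+1)
site 1, node FJKMUWZ: FJKWZ={A} ∪ MU={C,T} → {A,C,T} (+1)
site 2, node WZ: W={G} ∪ Z={C} → {C,G} (+1)
site 2, node FWZ: F={T} ∪ WZ={C,G} → {C,G,T} (+1)
site 2, node FJWZ: FWZ={C,G,T} ∩ J={C} → {C} (+0)
site 2, node FJKWZ: FJWZ={C} ∪ K={G} → {C,G} (+1)
site 2, node MU: M={T} ∩ U={T} → {T} (+0)
site 2, node FJKMUWZ: FJKWZ={C,G} ∪ MU={T} → {C,G,T} (+1)
site 3, node WZ: W={A} ∩ Z={A} → {A} (+0)
site 3, node FWZ: F={G} ∪ WZ={A} → {A,G} (+1)
site 3, node FJWZ: FWZ={A,G} ∩ J={G} → {G} (+0)
site 3, node FJKWZ: FJWZ={G} ∪ K={T} → {G,T} (+1)
site 3, node MU: M={A} ∩ U={A} → {A} (+0)
site 3, node FJKMUWZ: FJKWZ={G,T} ∪ MU={A} → {A,G,T} (+1)
site 4, node WZ: W={G} ∪ Z={T} → {G,T} (+1)
site 4, node FWZ: F={A} ∪ WZ={G,T} → {A,G,T} (+1)
site 4, node FJWZ: FWZ={A,G,T} ∩ J={A} → {A} (+0)
site 4, node FJKWZ: FJWZ={A} ∪ K={C} → {A,C} (+1)
site 4, node MU: M={G} ∩ U={G} → {G} (+0)
site 4, node FJKMUWZ: FJKWZ={A,C} ∪ MU={G} → {A,C,G} (+1)
site 5, node WZ: W={C} ∩ Z={C} → {C} (+0)
site 5, node FWZ: F={T} ∪ WZ={C} → {C,T} (+1)
site 5, node FJWZ: FWZ={C,T} ∩ J={T} → {T} (+0)
site 5, node FJKWZ: FJWZ={T} ∪ K={C} → {C,T} (+1)
site 5, node MU: M={G} ∩ U={G} → {G} (+0)
site 5, node FJKMUWZ: FJKWZ={C,T} ∪ MU={G} → {C,G,T} (+1)
per-site changes: [3, 4, 4, 3, 4, 3]; total = 21

21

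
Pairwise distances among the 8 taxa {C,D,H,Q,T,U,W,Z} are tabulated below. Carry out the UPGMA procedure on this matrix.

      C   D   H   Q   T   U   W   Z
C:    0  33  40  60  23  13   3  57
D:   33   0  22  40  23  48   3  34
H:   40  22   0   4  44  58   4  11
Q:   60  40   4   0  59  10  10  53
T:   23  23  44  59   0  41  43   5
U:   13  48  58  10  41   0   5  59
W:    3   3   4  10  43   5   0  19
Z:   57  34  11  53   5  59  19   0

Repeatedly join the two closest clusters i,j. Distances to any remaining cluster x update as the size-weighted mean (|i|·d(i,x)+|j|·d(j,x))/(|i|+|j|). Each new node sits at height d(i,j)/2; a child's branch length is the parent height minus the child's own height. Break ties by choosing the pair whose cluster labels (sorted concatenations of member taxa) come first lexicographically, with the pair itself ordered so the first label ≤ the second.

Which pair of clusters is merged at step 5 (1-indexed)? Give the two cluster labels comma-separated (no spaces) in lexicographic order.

iteration 1: select C,W (d=3); attach at lengths (3/2, 3/2); label the merged cluster CW
  updated: d(CW,D)=18, d(CW,H)=22, d(CW,Q)=35, d(CW,T)=33, d(CW,U)=9, d(CW,Z)=38
iteration 2: select H,Q (d=4); attach at lengths (2, 2); label the merged cluster HQ
  updated: d(CW,HQ)=57/2, d(D,HQ)=31, d(HQ,T)=103/2, d(HQ,U)=34, d(HQ,Z)=32
iteration 3: select T,Z (d=5); attach at lengths (5/2, 5/2); label the merged cluster TZ
  updated: d(CW,TZ)=71/2, d(D,TZ)=57/2, d(HQ,TZ)=167/4, d(TZ,U)=50
iteration 4: select CW,U (d=9); attach at lengths (3, 9/2); label the merged cluster CUW
  updated: d(CUW,D)=28, d(CUW,HQ)=91/3, d(CUW,TZ)=121/3
iteration 5: select CUW,D (d=28); attach at lengths (19/2, 14); label the merged cluster CDUW
  updated: d(CDUW,HQ)=61/2, d(CDUW,TZ)=299/8
iteration 6: select CDUW,HQ (d=61/2); attach at lengths (5/4, 53/4); label the merged cluster CDHQUW
  updated: d(CDHQUW,TZ)=233/6
iteration 7: select CDHQUW,TZ (d=233/6); attach at lengths (25/6, 203/12); label the merged cluster CDHQTUWZ
final tree: (((((C:3/2,W:3/2):3,U:9/2):19/2,D:14):5/4,(H:2,Q:2):53/4):25/6,(T:5/2,Z:5/2):203/12)
total length: 943/12

CUW,D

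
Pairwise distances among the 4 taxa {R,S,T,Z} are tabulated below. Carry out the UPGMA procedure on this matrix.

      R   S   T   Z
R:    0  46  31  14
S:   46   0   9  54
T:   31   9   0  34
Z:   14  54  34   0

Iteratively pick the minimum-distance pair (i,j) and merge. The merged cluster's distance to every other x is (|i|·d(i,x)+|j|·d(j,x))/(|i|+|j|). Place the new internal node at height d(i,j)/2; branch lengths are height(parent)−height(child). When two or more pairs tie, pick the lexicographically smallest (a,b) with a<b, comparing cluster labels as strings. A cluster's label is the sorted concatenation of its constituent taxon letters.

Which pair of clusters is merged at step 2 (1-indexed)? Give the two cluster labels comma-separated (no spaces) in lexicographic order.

1. join S+T (d=9) ⇒ ST; edges |S|=9/2, |T|=9/2
  updated: d(R,ST)=77/2, d(ST,Z)=44
2. join R+Z (d=14) ⇒ RZ; edges |R|=7, |Z|=7
  updated: d(RZ,ST)=165/4
3. join RZ+ST (d=165/4) ⇒ RSTZ; edges |RZ|=109/8, |ST|=129/8
final tree: ((R:7,Z:7):109/8,(S:9/2,T:9/2):129/8)
total length: 211/4

R,Z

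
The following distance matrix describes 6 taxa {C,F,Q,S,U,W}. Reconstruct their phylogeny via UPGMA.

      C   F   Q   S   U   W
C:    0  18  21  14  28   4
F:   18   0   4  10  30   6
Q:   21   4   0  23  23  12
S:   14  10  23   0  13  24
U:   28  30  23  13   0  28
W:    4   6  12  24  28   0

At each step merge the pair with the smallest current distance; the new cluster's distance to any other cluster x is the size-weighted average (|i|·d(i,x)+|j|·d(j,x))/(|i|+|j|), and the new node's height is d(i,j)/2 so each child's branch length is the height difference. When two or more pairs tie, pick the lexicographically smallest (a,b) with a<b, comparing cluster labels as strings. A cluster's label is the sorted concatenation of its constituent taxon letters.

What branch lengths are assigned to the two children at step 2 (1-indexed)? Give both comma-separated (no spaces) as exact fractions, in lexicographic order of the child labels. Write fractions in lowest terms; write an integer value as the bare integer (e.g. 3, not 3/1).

2,2

iteration 1: select C,W (d=4); attach at lengths (2, 2); label the merged cluster CW
  updated: d(CW,F)=12, d(CW,Q)=33/2, d(CW,S)=19, d(CW,U)=28
iteration 2: select F,Q (d=4); attach at lengths (2, 2); label the merged cluster FQ
  updated: d(CW,FQ)=57/4, d(FQ,S)=33/2, d(FQ,U)=53/2
iteration 3: select S,U (d=13); attach at lengths (13/2, 13/2); label the merged cluster SU
  updated: d(CW,SU)=47/2, d(FQ,SU)=43/2
iteration 4: select CW,FQ (d=57/4); attach at lengths (41/8, 41/8); label the merged cluster CFQW
  updated: d(CFQW,SU)=45/2
iteration 5: select CFQW,SU (d=45/2); attach at lengths (33/8, 19/4); label the merged cluster CFQSUW
final tree: (((C:2,W:2):41/8,(F:2,Q:2):41/8):33/8,(S:13/2,U:13/2):19/4)
total length: 321/8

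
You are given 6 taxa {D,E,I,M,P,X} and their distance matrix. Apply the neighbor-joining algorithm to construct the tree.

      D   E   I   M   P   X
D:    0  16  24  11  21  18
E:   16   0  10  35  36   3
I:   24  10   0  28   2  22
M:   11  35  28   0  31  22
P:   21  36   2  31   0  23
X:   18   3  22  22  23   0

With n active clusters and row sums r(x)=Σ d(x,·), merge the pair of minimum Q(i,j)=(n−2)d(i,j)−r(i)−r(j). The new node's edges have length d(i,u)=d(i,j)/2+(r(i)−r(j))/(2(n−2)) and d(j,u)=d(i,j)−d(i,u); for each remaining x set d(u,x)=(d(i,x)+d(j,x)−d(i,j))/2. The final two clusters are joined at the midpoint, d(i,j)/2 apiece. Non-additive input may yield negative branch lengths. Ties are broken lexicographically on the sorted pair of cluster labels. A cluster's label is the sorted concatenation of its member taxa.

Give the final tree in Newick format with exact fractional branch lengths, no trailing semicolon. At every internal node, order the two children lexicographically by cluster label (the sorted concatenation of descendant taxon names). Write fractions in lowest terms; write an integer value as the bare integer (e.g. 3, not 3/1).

step 1: merge (I,P) at d=2, Q=-191; branch lengths I→-19/8, P→35/8; new cluster IP
  updated: d(D,IP)=43/2, d(E,IP)=22, d(IP,M)=57/2, d(IP,X)=43/2
step 2: merge (E,X) at d=3, Q=-263/2; branch lengths E→41/12, X→-5/12; new cluster EX
  updated: d(D,EX)=31/2, d(EX,IP)=81/4, d(EX,M)=27
step 3: merge (D,M) at d=11, Q=-185/2; branch lengths D→7/8, M→81/8; new cluster DM
  updated: d(DM,EX)=63/4, d(DM,IP)=39/2
step 4: merge (DM,EX) at d=63/4, Q=-111/2; branch lengths DM→15/2, EX→33/4; new cluster DEMX
  updated: d(DEMX,IP)=12
step 5: merge (DEMX,IP) at d=12; branch lengths DEMX→6, IP→6; new cluster DEIMPX
final tree: (((D:7/8,M:81/8):15/2,(E:41/12,X:-5/12):33/4):6,(I:-19/8,P:35/8):6)
total length: 175/4

(((D:7/8,M:81/8):15/2,(E:41/12,X:-5/12):33/4):6,(I:-19/8,P:35/8):6)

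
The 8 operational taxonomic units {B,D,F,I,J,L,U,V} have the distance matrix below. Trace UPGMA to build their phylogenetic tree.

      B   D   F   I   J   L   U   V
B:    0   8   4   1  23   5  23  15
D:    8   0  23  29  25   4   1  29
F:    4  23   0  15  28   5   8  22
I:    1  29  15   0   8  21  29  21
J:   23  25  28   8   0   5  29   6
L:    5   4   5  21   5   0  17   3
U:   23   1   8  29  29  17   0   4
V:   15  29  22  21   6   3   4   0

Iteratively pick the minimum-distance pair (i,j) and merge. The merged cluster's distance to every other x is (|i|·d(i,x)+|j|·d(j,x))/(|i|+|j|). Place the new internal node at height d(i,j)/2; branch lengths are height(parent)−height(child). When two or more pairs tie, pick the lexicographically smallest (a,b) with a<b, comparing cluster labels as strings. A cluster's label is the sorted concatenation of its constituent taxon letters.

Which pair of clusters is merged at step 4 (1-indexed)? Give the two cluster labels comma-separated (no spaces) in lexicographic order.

step 1: merge (B,I) at d=1; branch lengths B→1/2, I→1/2; new cluster BI
  updated: d(BI,D)=37/2, d(BI,F)=19/2, d(BI,J)=31/2, d(BI,L)=13, d(BI,U)=26, d(BI,V)=18
step 2: merge (D,U) at d=1; branch lengths D→1/2, U→1/2; new cluster DU
  updated: d(BI,DU)=89/4, d(DU,F)=31/2, d(DU,J)=27, d(DU,L)=21/2, d(DU,V)=33/2
step 3: merge (L,V) at d=3; branch lengths L→3/2, V→3/2; new cluster LV
  updated: d(BI,LV)=31/2, d(DU,LV)=27/2, d(F,LV)=27/2, d(J,LV)=11/2
step 4: merge (J,LV) at d=11/2; branch lengths J→11/4, LV→5/4; new cluster JLV
  updated: d(BI,JLV)=31/2, d(DU,JLV)=18, d(F,JLV)=55/3
step 5: merge (BI,F) at d=19/2; branch lengths BI→17/4, F→19/4; new cluster BFI
  updated: d(BFI,DU)=20, d(BFI,JLV)=148/9
step 6: merge (BFI,JLV) at d=148/9; branch lengths BFI→125/36, JLV→197/36; new cluster BFIJLV
  updated: d(BFIJLV,DU)=19
step 7: merge (BFIJLV,DU) at d=19; branch lengths BFIJLV→23/18, DU→9; new cluster BDFIJLUV
final tree: ((((B:1/2,I:1/2):17/4,F:19/4):125/36,(J:11/4,(L:3/2,V:3/2):5/4):197/36):23/18,(D:1/2,U:1/2):9)
total length: 335/9

J,LV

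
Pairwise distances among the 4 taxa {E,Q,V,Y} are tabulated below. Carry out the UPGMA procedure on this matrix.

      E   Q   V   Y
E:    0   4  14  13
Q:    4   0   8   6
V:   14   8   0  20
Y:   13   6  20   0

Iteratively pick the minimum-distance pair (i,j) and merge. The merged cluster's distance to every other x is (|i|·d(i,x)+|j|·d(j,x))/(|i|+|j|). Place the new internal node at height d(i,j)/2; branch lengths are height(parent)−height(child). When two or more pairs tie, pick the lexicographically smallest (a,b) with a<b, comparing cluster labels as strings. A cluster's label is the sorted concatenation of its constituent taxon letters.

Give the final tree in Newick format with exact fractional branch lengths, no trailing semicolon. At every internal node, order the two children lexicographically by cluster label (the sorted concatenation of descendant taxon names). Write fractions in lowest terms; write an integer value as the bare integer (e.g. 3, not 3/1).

step 1: merge (E,Q) at d=4; branch lengths E→2, Q→2; new cluster EQ
  updated: d(EQ,V)=11, d(EQ,Y)=19/2
step 2: merge (EQ,Y) at d=19/2; branch lengths EQ→11/4, Y→19/4; new cluster EQY
  updated: d(EQY,V)=14
step 3: merge (EQY,V) at d=14; branch lengths EQY→9/4, V→7; new cluster EQVY
final tree: (((E:2,Q:2):11/4,Y:19/4):9/4,V:7)
total length: 83/4

(((E:2,Q:2):11/4,Y:19/4):9/4,V:7)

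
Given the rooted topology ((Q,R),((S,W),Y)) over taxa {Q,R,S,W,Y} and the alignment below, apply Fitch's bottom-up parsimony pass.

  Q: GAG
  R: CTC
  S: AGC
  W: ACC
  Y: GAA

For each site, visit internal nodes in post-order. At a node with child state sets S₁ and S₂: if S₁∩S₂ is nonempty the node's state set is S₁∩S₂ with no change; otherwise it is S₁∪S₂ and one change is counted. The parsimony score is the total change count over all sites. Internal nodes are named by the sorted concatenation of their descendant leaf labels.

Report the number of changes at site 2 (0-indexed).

QR@0: {G} ∪ {C} = {C,G} (union, +1)
SW@0: {A} ∩ {A} = {A} (intersection, +0)
SWY@0: {A} ∪ {G} = {A,G} (union, +1)
QRSWY@0: {C,G} ∩ {A,G} = {G} (intersection, +0)
QR@1: {A} ∪ {T} = {A,T} (union, +1)
SW@1: {G} ∪ {C} = {C,G} (union, +1)
SWY@1: {C,G} ∪ {A} = {A,C,G} (union, +1)
QRSWY@1: {A,T} ∩ {A,C,G} = {A} (intersection, +0)
QR@2: {G} ∪ {C} = {C,G} (union, +1)
SW@2: {C} ∩ {C} = {C} (intersection, +0)
SWY@2: {C} ∪ {A} = {A,C} (union, +1)
QRSWY@2: {C,G} ∩ {A,C} = {C} (intersection, +0)
per-site changes: [2, 3, 2]; total = 7

2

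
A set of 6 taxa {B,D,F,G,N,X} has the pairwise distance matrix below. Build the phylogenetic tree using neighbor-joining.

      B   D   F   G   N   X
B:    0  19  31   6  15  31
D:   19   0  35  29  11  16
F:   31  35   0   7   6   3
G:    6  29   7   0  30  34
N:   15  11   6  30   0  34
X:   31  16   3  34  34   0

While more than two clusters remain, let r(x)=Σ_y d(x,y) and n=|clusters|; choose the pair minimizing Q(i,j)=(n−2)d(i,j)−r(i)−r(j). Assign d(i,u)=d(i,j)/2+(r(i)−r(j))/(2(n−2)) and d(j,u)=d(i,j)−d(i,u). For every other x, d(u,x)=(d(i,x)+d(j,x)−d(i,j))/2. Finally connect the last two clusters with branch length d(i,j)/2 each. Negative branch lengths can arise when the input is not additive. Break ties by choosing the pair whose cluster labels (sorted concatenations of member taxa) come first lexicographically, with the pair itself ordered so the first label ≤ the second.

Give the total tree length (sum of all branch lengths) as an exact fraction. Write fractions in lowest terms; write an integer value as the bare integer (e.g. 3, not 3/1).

367/8

step 1: merge (F,X) at d=3, Q=-188; branch lengths F→-3, X→6; new cluster FX
  updated: d(B,FX)=59/2, d(D,FX)=24, d(FX,G)=19, d(FX,N)=37/2
step 2: merge (B,G) at d=6, Q=-271/2; branch lengths B→7/12, G→65/12; new cluster BG
  updated: d(BG,D)=21, d(BG,FX)=85/4, d(BG,N)=39/2
step 3: merge (BG,FX) at d=85/4, Q=-83; branch lengths BG→81/8, FX→89/8; new cluster BFGX
  updated: d(BFGX,D)=95/8, d(BFGX,N)=67/8
step 4: merge (BFGX,D) at d=95/8, Q=-125/4; branch lengths BFGX→37/8, D→29/4; new cluster BDFGX
  updated: d(BDFGX,N)=15/4
step 5: merge (BDFGX,N) at d=15/4; branch lengths BDFGX→15/8, N→15/8; new cluster BDFGNX
final tree: ((((B:7/12,G:65/12):81/8,(F:-3,X:6):89/8):37/8,D:29/4):15/8,N:15/8)
total length: 367/8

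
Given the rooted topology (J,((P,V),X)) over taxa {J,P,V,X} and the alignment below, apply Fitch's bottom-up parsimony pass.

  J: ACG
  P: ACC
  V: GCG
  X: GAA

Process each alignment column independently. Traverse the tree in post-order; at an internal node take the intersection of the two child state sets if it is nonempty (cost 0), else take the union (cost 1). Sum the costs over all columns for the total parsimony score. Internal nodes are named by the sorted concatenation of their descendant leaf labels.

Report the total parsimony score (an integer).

site 0, node PV: P={A} ∪ V={G} → {A,G} (+1)
site 0, node PVX: PV={A,G} ∩ X={G} → {G} (+0)
site 0, node JPVX: J={A} ∪ PVX={G} → {A,G} (+1)
site 1, node PV: P={C} ∩ V={C} → {C} (+0)
site 1, node PVX: PV={C} ∪ X={A} → {A,C} (+1)
site 1, node JPVX: J={C} ∩ PVX={A,C} → {C} (+0)
site 2, node PV: P={C} ∪ V={G} → {C,G} (+1)
site 2, node PVX: PV={C,G} ∪ X={A} → {A,C,G} (+1)
site 2, node JPVX: J={G} ∩ PVX={A,C,G} → {G} (+0)
per-site changes: [2, 1, 2]; total = 5

5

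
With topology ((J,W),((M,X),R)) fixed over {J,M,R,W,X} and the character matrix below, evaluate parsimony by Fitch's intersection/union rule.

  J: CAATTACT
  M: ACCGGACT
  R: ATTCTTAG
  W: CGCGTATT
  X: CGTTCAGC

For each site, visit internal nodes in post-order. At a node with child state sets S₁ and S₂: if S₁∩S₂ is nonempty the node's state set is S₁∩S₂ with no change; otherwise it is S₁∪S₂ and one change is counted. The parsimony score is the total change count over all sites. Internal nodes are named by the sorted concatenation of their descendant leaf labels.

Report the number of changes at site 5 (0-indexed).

1

site 0, node JW: J={C} ∩ W={C} → {C} (+0)
site 0, node MX: M={A} ∪ X={C} → {A,C} (+1)
site 0, node MRX: MX={A,C} ∩ R={A} → {A} (+0)
site 0, node JMRWX: JW={C} ∪ MRX={A} → {A,C} (+1)
site 1, node JW: J={A} ∪ W={G} → {A,G} (+1)
site 1, node MX: M={C} ∪ X={G} → {C,G} (+1)
site 1, node MRX: MX={C,G} ∪ R={T} → {C,G,T} (+1)
site 1, node JMRWX: JW={A,G} ∩ MRX={C,G,T} → {G} (+0)
site 2, node JW: J={A} ∪ W={C} → {A,C} (+1)
site 2, node MX: M={C} ∪ X={T} → {C,T} (+1)
site 2, node MRX: MX={C,T} ∩ R={T} → {T} (+0)
site 2, node JMRWX: JW={A,C} ∪ MRX={T} → {A,C,T} (+1)
site 3, node JW: J={T} ∪ W={G} → {G,T} (+1)
site 3, node MX: M={G} ∪ X={T} → {G,T} (+1)
site 3, node MRX: MX={G,T} ∪ R={C} → {C,G,T} (+1)
site 3, node JMRWX: JW={G,T} ∩ MRX={C,G,T} → {G,T} (+0)
site 4, node JW: J={T} ∩ W={T} → {T} (+0)
site 4, node MX: M={G} ∪ X={C} → {C,G} (+1)
site 4, node MRX: MX={C,G} ∪ R={T} → {C,G,T} (+1)
site 4, node JMRWX: JW={T} ∩ MRX={C,G,T} → {T} (+0)
site 5, node JW: J={A} ∩ W={A} → {A} (+0)
site 5, node MX: M={A} ∩ X={A} → {A} (+0)
site 5, node MRX: MX={A} ∪ R={T} → {A,T} (+1)
site 5, node JMRWX: JW={A} ∩ MRX={A,T} → {A} (+0)
site 6, node JW: J={C} ∪ W={T} → {C,T} (+1)
site 6, node MX: M={C} ∪ X={G} → {C,G} (+1)
site 6, node MRX: MX={C,G} ∪ R={A} → {A,C,G} (+1)
site 6, node JMRWX: JW={C,T} ∩ MRX={A,C,G} → {C} (+0)
site 7, node JW: J={T} ∩ W={T} → {T} (+0)
site 7, node MX: M={T} ∪ X={C} → {C,T} (+1)
site 7, node MRX: MX={C,T} ∪ R={G} → {C,G,T} (+1)
site 7, node JMRWX: JW={T} ∩ MRX={C,G,T} → {T} (+0)
per-site changes: [2, 3, 3, 3, 2, 1, 3, 2]; total = 19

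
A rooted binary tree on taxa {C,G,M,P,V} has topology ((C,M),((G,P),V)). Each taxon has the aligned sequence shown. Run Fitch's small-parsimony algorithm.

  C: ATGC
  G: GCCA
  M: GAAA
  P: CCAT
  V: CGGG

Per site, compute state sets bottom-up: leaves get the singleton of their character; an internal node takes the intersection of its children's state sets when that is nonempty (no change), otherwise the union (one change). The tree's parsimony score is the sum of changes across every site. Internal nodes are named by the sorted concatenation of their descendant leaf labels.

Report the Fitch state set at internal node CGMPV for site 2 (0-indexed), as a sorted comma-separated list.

[col 0] CM: children C:{A}, M:{G} ∪→ {A,G}; cost 1
[col 0] GP: children G:{G}, P:{C} ∪→ {C,G}; cost 1
[col 0] GPV: children GP:{C,G}, V:{C} ∩→ {C}; cost 0
[col 0] CGMPV: children CM:{A,G}, GPV:{C} ∪→ {A,C,G}; cost 1
[col 1] CM: children C:{T}, M:{A} ∪→ {A,T}; cost 1
[col 1] GP: children G:{C}, P:{C} ∩→ {C}; cost 0
[col 1] GPV: children GP:{C}, V:{G} ∪→ {C,G}; cost 1
[col 1] CGMPV: children CM:{A,T}, GPV:{C,G} ∪→ {A,C,G,T}; cost 1
[col 2] CM: children C:{G}, M:{A} ∪→ {A,G}; cost 1
[col 2] GP: children G:{C}, P:{A} ∪→ {A,C}; cost 1
[col 2] GPV: children GP:{A,C}, V:{G} ∪→ {A,C,G}; cost 1
[col 2] CGMPV: children CM:{A,G}, GPV:{A,C,G} ∩→ {A,G}; cost 0
[col 3] CM: children C:{C}, M:{A} ∪→ {A,C}; cost 1
[col 3] GP: children G:{A}, P:{T} ∪→ {A,T}; cost 1
[col 3] GPV: children GP:{A,T}, V:{G} ∪→ {A,G,T}; cost 1
[col 3] CGMPV: children CM:{A,C}, GPV:{A,G,T} ∩→ {A}; cost 0
per-site changes: [3, 3, 3, 3]; total = 12

A,G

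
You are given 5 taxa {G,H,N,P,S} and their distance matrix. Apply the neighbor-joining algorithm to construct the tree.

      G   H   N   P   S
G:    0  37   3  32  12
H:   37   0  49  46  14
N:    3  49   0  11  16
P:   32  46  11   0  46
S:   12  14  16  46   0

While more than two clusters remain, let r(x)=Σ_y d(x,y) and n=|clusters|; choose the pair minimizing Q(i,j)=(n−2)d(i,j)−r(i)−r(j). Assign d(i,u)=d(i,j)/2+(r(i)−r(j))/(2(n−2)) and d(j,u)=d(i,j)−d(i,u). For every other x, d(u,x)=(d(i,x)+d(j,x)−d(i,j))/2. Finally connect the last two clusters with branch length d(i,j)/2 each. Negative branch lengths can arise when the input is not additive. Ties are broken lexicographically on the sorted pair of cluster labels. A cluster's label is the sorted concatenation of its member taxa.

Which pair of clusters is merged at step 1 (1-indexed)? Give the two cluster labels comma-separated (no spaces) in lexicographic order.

H,S

1. join H+S (d=14, Q=-192) ⇒ HS; edges |H|=50/3, |S|=-8/3
  updated: d(G,HS)=35/2, d(HS,N)=51/2, d(HS,P)=39
2. join G+HS (d=35/2, Q=-199/2) ⇒ GHS; edges |G|=11/8, |HS|=129/8
  updated: d(GHS,N)=11/2, d(GHS,P)=107/4
3. join GHS+N (d=11/2, Q=-173/4) ⇒ GHNS; edges |GHS|=85/8, |N|=-41/8
  updated: d(GHNS,P)=129/8
4. join GHNS+P (d=129/8) ⇒ GHNPS; edges |GHNS|=129/16, |P|=129/16
final tree: (((G:11/8,(H:50/3,S:-8/3):129/8):85/8,N:-41/8):129/16,P:129/16)
total length: 425/8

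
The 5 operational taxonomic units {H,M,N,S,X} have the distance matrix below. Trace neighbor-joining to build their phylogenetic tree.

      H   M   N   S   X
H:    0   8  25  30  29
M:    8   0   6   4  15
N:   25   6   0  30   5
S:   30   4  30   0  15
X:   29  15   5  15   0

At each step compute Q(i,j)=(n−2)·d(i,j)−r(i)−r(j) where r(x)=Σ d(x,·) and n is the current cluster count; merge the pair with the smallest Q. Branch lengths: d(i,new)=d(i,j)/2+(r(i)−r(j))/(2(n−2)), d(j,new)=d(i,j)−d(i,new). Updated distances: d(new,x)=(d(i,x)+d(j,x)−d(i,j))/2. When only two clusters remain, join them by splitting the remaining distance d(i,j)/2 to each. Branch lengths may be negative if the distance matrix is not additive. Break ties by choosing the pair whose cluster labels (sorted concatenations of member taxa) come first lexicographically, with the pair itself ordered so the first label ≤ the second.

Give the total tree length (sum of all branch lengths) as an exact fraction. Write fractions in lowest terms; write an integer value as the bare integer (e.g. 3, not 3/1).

iteration 1: select N,X (d=5, Q=-115); attach at lengths (17/6, 13/6); label the merged cluster NX
  updated: d(H,NX)=49/2, d(M,NX)=8, d(NX,S)=20
iteration 2: select H,M (d=8, Q=-133/2); attach at lengths (117/8, -53/8); label the merged cluster HM
  updated: d(HM,NX)=49/4, d(HM,S)=13
iteration 3: select HM,NX (d=49/4, Q=-181/4); attach at lengths (21/8, 77/8); label the merged cluster HMNX
  updated: d(HMNX,S)=83/8
iteration 4: select HMNX,S (d=83/8); attach at lengths (83/16, 83/16); label the merged cluster HMNSX
final tree: (((H:117/8,M:-53/8):21/8,(N:17/6,X:13/6):77/8):83/16,S:83/16)
total length: 285/8

285/8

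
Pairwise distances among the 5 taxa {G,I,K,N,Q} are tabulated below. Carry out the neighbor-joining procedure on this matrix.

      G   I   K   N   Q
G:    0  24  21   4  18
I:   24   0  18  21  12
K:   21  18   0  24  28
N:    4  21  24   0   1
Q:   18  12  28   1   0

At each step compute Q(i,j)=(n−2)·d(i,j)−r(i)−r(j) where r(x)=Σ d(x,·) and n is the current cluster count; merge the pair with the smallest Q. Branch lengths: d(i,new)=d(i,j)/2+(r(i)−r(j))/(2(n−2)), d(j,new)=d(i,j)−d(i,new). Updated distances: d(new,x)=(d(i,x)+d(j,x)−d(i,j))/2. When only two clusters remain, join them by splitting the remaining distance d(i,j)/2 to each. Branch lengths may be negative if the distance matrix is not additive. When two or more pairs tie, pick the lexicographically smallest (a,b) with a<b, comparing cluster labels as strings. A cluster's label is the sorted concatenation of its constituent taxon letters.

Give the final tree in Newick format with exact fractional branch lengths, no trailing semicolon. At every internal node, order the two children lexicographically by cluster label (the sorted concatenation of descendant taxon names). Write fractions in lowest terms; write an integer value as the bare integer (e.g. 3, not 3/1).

step 1: merge (I,K) at d=18, Q=-112; branch lengths I→19/3, K→35/3; new cluster IK
  updated: d(G,IK)=27/2, d(IK,N)=27/2, d(IK,Q)=11
step 2: merge (G,IK) at d=27/2, Q=-93/2; branch lengths G→49/8, IK→59/8; new cluster GIK
  updated: d(GIK,N)=2, d(GIK,Q)=31/4
step 3: merge (GIK,N) at d=2, Q=-43/4; branch lengths GIK→35/8, N→-19/8; new cluster GIKN
  updated: d(GIKN,Q)=27/8
step 4: merge (GIKN,Q) at d=27/8; branch lengths GIKN→27/16, Q→27/16; new cluster GIKNQ
final tree: (((G:49/8,(I:19/3,K:35/3):59/8):35/8,N:-19/8):27/16,Q:27/16)
total length: 295/8

(((G:49/8,(I:19/3,K:35/3):59/8):35/8,N:-19/8):27/16,Q:27/16)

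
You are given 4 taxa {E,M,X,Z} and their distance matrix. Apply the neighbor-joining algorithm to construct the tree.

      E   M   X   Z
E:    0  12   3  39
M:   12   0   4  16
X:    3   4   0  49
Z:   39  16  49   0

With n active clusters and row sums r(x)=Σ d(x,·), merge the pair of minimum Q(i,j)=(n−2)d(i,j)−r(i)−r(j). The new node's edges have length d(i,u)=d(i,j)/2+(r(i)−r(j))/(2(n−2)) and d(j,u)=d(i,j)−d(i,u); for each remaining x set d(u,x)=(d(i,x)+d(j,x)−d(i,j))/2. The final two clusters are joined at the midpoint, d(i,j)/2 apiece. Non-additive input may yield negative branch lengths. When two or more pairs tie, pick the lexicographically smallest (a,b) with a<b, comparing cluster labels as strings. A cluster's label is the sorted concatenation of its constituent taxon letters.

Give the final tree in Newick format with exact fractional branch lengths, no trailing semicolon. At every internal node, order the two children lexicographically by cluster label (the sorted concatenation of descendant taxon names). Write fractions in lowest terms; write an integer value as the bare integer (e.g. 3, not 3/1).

(((E:1,X:2):33/2,M:-10):13,Z:13)

iteration 1: select E,X (d=3, Q=-104); attach at lengths (1, 2); label the merged cluster EX
  updated: d(EX,M)=13/2, d(EX,Z)=85/2
iteration 2: select EX,M (d=13/2, Q=-65); attach at lengths (33/2, -10); label the merged cluster EMX
  updated: d(EMX,Z)=26
iteration 3: select EMX,Z (d=26); attach at lengths (13, 13); label the merged cluster EMXZ
final tree: (((E:1,X:2):33/2,M:-10):13,Z:13)
total length: 71/2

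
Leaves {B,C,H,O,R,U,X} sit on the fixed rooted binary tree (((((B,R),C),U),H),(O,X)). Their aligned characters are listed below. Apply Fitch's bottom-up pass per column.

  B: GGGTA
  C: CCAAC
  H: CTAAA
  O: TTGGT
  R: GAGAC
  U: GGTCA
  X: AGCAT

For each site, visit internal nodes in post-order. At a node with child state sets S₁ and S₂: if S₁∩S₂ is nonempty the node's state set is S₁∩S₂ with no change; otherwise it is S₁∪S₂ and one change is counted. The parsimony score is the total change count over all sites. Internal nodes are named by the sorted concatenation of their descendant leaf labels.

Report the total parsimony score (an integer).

18

site 0, node BR: B={G} ∩ R={G} → {G} (+0)
site 0, node BCR: BR={G} ∪ C={C} → {C,G} (+1)
site 0, node BCRU: BCR={C,G} ∩ U={G} → {G} (+0)
site 0, node BCHRU: BCRU={G} ∪ H={C} → {C,G} (+1)
site 0, node OX: O={T} ∪ X={A} → {A,T} (+1)
site 0, node BCHORUX: BCHRU={C,G} ∪ OX={A,T} → {A,C,G,T} (+1)
site 1, node BR: B={G} ∪ R={A} → {A,G} (+1)
site 1, node BCR: BR={A,G} ∪ C={C} → {A,C,G} (+1)
site 1, node BCRU: BCR={A,C,G} ∩ U={G} → {G} (+0)
site 1, node BCHRU: BCRU={G} ∪ H={T} → {G,T} (+1)
site 1, node OX: O={T} ∪ X={G} → {G,T} (+1)
site 1, node BCHORUX: BCHRU={G,T} ∩ OX={G,T} → {G,T} (+0)
site 2, node BR: B={G} ∩ R={G} → {G} (+0)
site 2, node BCR: BR={G} ∪ C={A} → {A,G} (+1)
site 2, node BCRU: BCR={A,G} ∪ U={T} → {A,G,T} (+1)
site 2, node BCHRU: BCRU={A,G,T} ∩ H={A} → {A} (+0)
site 2, node OX: O={G} ∪ X={C} → {C,G} (+1)
site 2, node BCHORUX: BCHRU={A} ∪ OX={C,G} → {A,C,G} (+1)
site 3, node BR: B={T} ∪ R={A} → {A,T} (+1)
site 3, node BCR: BR={A,T} ∩ C={A} → {A} (+0)
site 3, node BCRU: BCR={A} ∪ U={C} → {A,C} (+1)
site 3, node BCHRU: BCRU={A,C} ∩ H={A} → {A} (+0)
site 3, node OX: O={G} ∪ X={A} → {A,G} (+1)
site 3, node BCHORUX: BCHRU={A} ∩ OX={A,G} → {A} (+0)
site 4, node BR: B={A} ∪ R={C} → {A,C} (+1)
site 4, node BCR: BR={A,C} ∩ C={C} → {C} (+0)
site 4, node BCRU: BCR={C} ∪ U={A} → {A,C} (+1)
site 4, node BCHRU: BCRU={A,C} ∩ H={A} → {A} (+0)
site 4, node OX: O={T} ∩ X={T} → {T} (+0)
site 4, node BCHORUX: BCHRU={A} ∪ OX={T} → {A,T} (+1)
per-site changes: [4, 4, 4, 3, 3]; total = 18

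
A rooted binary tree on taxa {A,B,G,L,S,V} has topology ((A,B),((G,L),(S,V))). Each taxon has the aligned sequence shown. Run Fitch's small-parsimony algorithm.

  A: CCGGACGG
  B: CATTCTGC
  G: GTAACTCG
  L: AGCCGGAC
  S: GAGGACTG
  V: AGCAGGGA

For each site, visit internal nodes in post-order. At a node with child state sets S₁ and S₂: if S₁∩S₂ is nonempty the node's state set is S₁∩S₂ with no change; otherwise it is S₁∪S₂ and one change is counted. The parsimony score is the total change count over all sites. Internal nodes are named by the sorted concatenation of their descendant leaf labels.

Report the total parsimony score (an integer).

29

AB@0: {C} ∩ {C} = {C} (intersection, +0)
GL@0: {G} ∪ {A} = {A,G} (union, +1)
SV@0: {G} ∪ {A} = {A,G} (union, +1)
GLSV@0: {A,G} ∩ {A,G} = {A,G} (intersection, +0)
ABGLSV@0: {C} ∪ {A,G} = {A,C,G} (union, +1)
AB@1: {C} ∪ {A} = {A,C} (union, +1)
GL@1: {T} ∪ {G} = {G,T} (union, +1)
SV@1: {A} ∪ {G} = {A,G} (union, +1)
GLSV@1: {G,T} ∩ {A,G} = {G} (intersection, +0)
ABGLSV@1: {A,C} ∪ {G} = {A,C,G} (union, +1)
AB@2: {G} ∪ {T} = {G,T} (union, +1)
GL@2: {A} ∪ {C} = {A,C} (union, +1)
SV@2: {G} ∪ {C} = {C,G} (union, +1)
GLSV@2: {A,C} ∩ {C,G} = {C} (intersection, +0)
ABGLSV@2: {G,T} ∪ {C} = {C,G,T} (union, +1)
AB@3: {G} ∪ {T} = {G,T} (union, +1)
GL@3: {A} ∪ {C} = {A,C} (union, +1)
SV@3: {G} ∪ {A} = {A,G} (union, +1)
GLSV@3: {A,C} ∩ {A,G} = {A} (intersection, +0)
ABGLSV@3: {G,T} ∪ {A} = {A,G,T} (union, +1)
AB@4: {A} ∪ {C} = {A,C} (union, +1)
GL@4: {C} ∪ {G} = {C,G} (union, +1)
SV@4: {A} ∪ {G} = {A,G} (union, +1)
GLSV@4: {C,G} ∩ {A,G} = {G} (intersection, +0)
ABGLSV@4: {A,C} ∪ {G} = {A,C,G} (union, +1)
AB@5: {C} ∪ {T} = {C,T} (union, +1)
GL@5: {T} ∪ {G} = {G,T} (union, +1)
SV@5: {C} ∪ {G} = {C,G} (union, +1)
GLSV@5: {G,T} ∩ {C,G} = {G} (intersection, +0)
ABGLSV@5: {C,T} ∪ {G} = {C,G,T} (union, +1)
AB@6: {G} ∩ {G} = {G} (intersection, +0)
GL@6: {C} ∪ {A} = {A,C} (union, +1)
SV@6: {T} ∪ {G} = {G,T} (union, +1)
GLSV@6: {A,C} ∪ {G,T} = {A,C,G,T} (union, +1)
ABGLSV@6: {G} ∩ {A,C,G,T} = {G} (intersection, +0)
AB@7: {G} ∪ {C} = {C,G} (union, +1)
GL@7: {G} ∪ {C} = {C,G} (union, +1)
SV@7: {G} ∪ {A} = {A,G} (union, +1)
GLSV@7: {C,G} ∩ {A,G} = {G} (intersection, +0)
ABGLSV@7: {C,G} ∩ {G} = {G} (intersection, +0)
per-site changes: [3, 4, 4, 4, 4, 4, 3, 3]; total = 29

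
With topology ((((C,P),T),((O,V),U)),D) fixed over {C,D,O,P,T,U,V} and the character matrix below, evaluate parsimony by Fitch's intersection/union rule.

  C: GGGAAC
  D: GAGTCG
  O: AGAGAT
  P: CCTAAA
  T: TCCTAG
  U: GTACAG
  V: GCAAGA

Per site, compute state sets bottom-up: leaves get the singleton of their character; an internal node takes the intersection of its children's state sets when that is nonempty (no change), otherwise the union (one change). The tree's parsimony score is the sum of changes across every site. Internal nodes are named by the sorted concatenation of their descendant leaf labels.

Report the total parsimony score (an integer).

[col 0] CP: children C:{G}, P:{C} ∪→ {C,G}; cost 1
[col 0] CPT: children CP:{C,G}, T:{T} ∪→ {C,G,T}; cost 1
[col 0] OV: children O:{A}, V:{G} ∪→ {A,G}; cost 1
[col 0] OUV: children OV:{A,G}, U:{G} ∩→ {G}; cost 0
[col 0] COPTUV: children CPT:{C,G,T}, OUV:{G} ∩→ {G}; cost 0
[col 0] CDOPTUV: children COPTUV:{G}, D:{G} ∩→ {G}; cost 0
[col 1] CP: children C:{G}, P:{C} ∪→ {C,G}; cost 1
[col 1] CPT: children CP:{C,G}, T:{C} ∩→ {C}; cost 0
[col 1] OV: children O:{G}, V:{C} ∪→ {C,G}; cost 1
[col 1] OUV: children OV:{C,G}, U:{T} ∪→ {C,G,T}; cost 1
[col 1] COPTUV: children CPT:{C}, OUV:{C,G,T} ∩→ {C}; cost 0
[col 1] CDOPTUV: children COPTUV:{C}, D:{A} ∪→ {A,C}; cost 1
[col 2] CP: children C:{G}, P:{T} ∪→ {G,T}; cost 1
[col 2] CPT: children CP:{G,T}, T:{C} ∪→ {C,G,T}; cost 1
[col 2] OV: children O:{A}, V:{A} ∩→ {A}; cost 0
[col 2] OUV: children OV:{A}, U:{A} ∩→ {A}; cost 0
[col 2] COPTUV: children CPT:{C,G,T}, OUV:{A} ∪→ {A,C,G,T}; cost 1
[col 2] CDOPTUV: children COPTUV:{A,C,G,T}, D:{G} ∩→ {G}; cost 0
[col 3] CP: children C:{A}, P:{A} ∩→ {A}; cost 0
[col 3] CPT: children CP:{A}, T:{T} ∪→ {A,T}; cost 1
[col 3] OV: children O:{G}, V:{A} ∪→ {A,G}; cost 1
[col 3] OUV: children OV:{A,G}, U:{C} ∪→ {A,C,G}; cost 1
[col 3] COPTUV: children CPT:{A,T}, OUV:{A,C,G} ∩→ {A}; cost 0
[col 3] CDOPTUV: children COPTUV:{A}, D:{T} ∪→ {A,T}; cost 1
[col 4] CP: children C:{A}, P:{A} ∩→ {A}; cost 0
[col 4] CPT: children CP:{A}, T:{A} ∩→ {A}; cost 0
[col 4] OV: children O:{A}, V:{G} ∪→ {A,G}; cost 1
[col 4] OUV: children OV:{A,G}, U:{A} ∩→ {A}; cost 0
[col 4] COPTUV: children CPT:{A}, OUV:{A} ∩→ {A}; cost 0
[col 4] CDOPTUV: children COPTUV:{A}, D:{C} ∪→ {A,C}; cost 1
[col 5] CP: children C:{C}, P:{A} ∪→ {A,C}; cost 1
[col 5] CPT: children CP:{A,C}, T:{G} ∪→ {A,C,G}; cost 1
[col 5] OV: children O:{T}, V:{A} ∪→ {A,T}; cost 1
[col 5] OUV: children OV:{A,T}, U:{G} ∪→ {A,G,T}; cost 1
[col 5] COPTUV: children CPT:{A,C,G}, OUV:{A,G,T} ∩→ {A,G}; cost 0
[col 5] CDOPTUV: children COPTUV:{A,G}, D:{G} ∩→ {G}; cost 0
per-site changes: [3, 4, 3, 4, 2, 4]; total = 20

20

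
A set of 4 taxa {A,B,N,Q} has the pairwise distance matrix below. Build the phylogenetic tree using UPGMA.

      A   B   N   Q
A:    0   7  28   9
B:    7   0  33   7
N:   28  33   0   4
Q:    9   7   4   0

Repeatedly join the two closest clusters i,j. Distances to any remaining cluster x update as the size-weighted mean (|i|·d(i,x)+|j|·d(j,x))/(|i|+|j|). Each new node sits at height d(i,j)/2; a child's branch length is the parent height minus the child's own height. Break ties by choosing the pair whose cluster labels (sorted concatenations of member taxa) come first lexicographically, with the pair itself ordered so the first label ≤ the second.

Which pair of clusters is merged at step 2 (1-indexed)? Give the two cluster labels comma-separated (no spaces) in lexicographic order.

A,B

iteration 1: select N,Q (d=4); attach at lengths (2, 2); label the merged cluster NQ
  updated: d(A,NQ)=37/2, d(B,NQ)=20
iteration 2: select A,B (d=7); attach at lengths (7/2, 7/2); label the merged cluster AB
  updated: d(AB,NQ)=77/4
iteration 3: select AB,NQ (d=77/4); attach at lengths (49/8, 61/8); label the merged cluster ABNQ
final tree: ((A:7/2,B:7/2):49/8,(N:2,Q:2):61/8)
total length: 99/4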